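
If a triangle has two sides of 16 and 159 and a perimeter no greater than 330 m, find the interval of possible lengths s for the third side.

143 < s ≤ 155 m

Triangle inequality alone gives 143 < s < 175.
The perimeter condition gives s ≤ 330 − 16 − 159 = 155.
Intersecting the two: 143 < s ≤ 155.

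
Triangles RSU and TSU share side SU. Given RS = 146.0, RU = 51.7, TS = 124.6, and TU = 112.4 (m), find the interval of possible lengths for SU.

94.3 < SU < 197.7

From triangle RSU: |146.0 − 51.7| < SU < 146.0 + 51.7, i.e. 94.3 < SU < 197.7.
From triangle TSU: 12.2 < SU < 237.0.
Both must hold, so SU lies in the intersection.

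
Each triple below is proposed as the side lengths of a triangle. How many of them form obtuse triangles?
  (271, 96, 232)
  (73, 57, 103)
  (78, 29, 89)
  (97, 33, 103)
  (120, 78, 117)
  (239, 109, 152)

5

(271,96,232): 96²+232² = 63040 < 73441 = 271² → obtuse
(73,57,103): 57²+73² = 8578 < 10609 = 103² → obtuse
(78,29,89): 29²+78² = 6925 < 7921 = 89² → obtuse
(97,33,103): 33²+97² = 10498 < 10609 = 103² → obtuse
(120,78,117): 78²+117² = 19773 > 14400 = 120² → acute
(239,109,152): 109²+152² = 34985 < 57121 = 239² → obtuse
5 of the 6 are obtuse.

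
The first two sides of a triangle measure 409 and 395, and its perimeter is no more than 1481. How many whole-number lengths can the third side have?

Triangle inequality: 14 < x < 804. Perimeter ≤ 1481 gives x ≤ 1481 − 409 − 395 = 677.
So 14 < x ≤ 677; integers 15 through 677: 663 values.

663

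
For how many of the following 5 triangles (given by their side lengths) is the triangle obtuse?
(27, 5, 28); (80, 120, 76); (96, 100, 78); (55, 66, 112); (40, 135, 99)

4

(27,5,28): 5²+27² = 754 < 784 = 28² → obtuse
(80,120,76): 76²+80² = 12176 < 14400 = 120² → obtuse
(96,100,78): 78²+96² = 15300 > 10000 = 100² → acute
(55,66,112): 55²+66² = 7381 < 12544 = 112² → obtuse
(40,135,99): 40²+99² = 11401 < 18225 = 135² → obtuse
4 of the 5 are obtuse.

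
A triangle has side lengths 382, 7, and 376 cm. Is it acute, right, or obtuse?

Compare the square of the longest side to the sum of squares of the other two: 7² + 376² = 141425 < 145924 = 382².

obtuse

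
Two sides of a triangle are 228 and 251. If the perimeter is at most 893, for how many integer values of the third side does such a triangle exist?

391

Triangle inequality: 23 < x < 479. Perimeter ≤ 893 gives x ≤ 893 − 228 − 251 = 414.
So 23 < x ≤ 414; integers 24 through 414: 391 values.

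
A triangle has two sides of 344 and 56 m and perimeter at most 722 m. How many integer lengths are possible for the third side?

34

Triangle inequality: 288 < x < 400. Perimeter ≤ 722 gives x ≤ 722 − 344 − 56 = 322.
So 288 < x ≤ 322; integers 289 through 322: 34 values.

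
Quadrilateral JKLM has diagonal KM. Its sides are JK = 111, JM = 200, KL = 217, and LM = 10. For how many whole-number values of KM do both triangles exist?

From triangle JKM: 89 < KM < 311.
From triangle LKM: 207 < KM < 227.
Intersection: 207 < KM < 227, so integers 208 through 226: 19 values.

19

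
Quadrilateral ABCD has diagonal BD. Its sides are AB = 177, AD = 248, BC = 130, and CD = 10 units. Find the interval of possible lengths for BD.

From triangle ABD: |177 − 248| < BD < 177 + 248, i.e. 71 < BD < 425.
From triangle CBD: 120 < BD < 140.
Both must hold, so BD lies in the intersection.

120 < BD < 140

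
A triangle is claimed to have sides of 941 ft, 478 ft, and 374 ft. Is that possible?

No

The longest side is 941, but the other two sum to only 852.
852 < 941, so the triangle inequality fails.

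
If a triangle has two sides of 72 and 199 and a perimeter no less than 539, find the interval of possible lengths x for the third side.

268 ≤ x < 271

Triangle inequality alone gives 127 < x < 271.
The perimeter condition gives x ≥ 539 − 72 − 199 = 268.
Intersecting the two: 268 ≤ x < 271.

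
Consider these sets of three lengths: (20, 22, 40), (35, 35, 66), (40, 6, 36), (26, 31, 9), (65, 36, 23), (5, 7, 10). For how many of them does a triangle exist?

(20,22,40): 20+22 > 40 → valid
(35,35,66): 35+35 > 66 → valid
(6,36,40): 6+36 > 40 → valid
(9,26,31): 9+26 > 31 → valid
(23,36,65): 23+36 ≤ 65 → not valid
(5,7,10): 5+7 > 10 → valid
5 of the 6 triples form a triangle.

5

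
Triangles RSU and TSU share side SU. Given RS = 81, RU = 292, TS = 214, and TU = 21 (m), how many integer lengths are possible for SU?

23

From triangle RSU: 211 < SU < 373.
From triangle TSU: 193 < SU < 235.
Intersection: 211 < SU < 235, so integers 212 through 234: 23 values.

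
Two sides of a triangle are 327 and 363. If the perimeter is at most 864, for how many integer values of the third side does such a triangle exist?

138

Triangle inequality: 36 < x < 690. Perimeter ≤ 864 gives x ≤ 864 − 327 − 363 = 174.
So 36 < x ≤ 174; integers 37 through 174: 138 values.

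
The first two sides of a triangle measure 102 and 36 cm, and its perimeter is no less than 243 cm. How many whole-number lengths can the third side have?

Triangle inequality: 66 < x < 138. Perimeter ≥ 243 gives x ≥ 243 − 102 − 36 = 105.
So 105 ≤ x < 138; integers 105 through 137: 33 values.

33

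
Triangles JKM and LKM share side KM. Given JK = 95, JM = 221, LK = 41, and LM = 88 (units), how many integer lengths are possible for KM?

2

From triangle JKM: 126 < KM < 316.
From triangle LKM: 47 < KM < 129.
Intersection: 126 < KM < 129, so integers 127 through 128: 2 values.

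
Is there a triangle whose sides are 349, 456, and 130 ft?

Yes

The longest side is 456, and the other two sum to 479.
Since 479 > 456, the triangle inequality holds.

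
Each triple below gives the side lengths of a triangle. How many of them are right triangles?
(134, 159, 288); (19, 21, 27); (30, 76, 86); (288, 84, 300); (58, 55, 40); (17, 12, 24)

1

(134,159,288): 134²+159² = 43237 < 82944 = 288² → obtuse
(19,21,27): 19²+21² = 802 > 729 = 27² → acute
(30,76,86): 30²+76² = 6676 < 7396 = 86² → obtuse
(288,84,300): 84²+288² = 90000 = 300² → right
(58,55,40): 40²+55² = 4625 > 3364 = 58² → acute
(17,12,24): 12²+17² = 433 < 576 = 24² → obtuse
1 of the 6 is right.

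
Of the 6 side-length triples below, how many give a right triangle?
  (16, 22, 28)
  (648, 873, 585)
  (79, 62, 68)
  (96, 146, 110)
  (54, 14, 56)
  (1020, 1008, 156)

3

(16,22,28): 16²+22² = 740 < 784 = 28² → obtuse
(648,873,585): 585²+648² = 762129 = 873² → right
(79,62,68): 62²+68² = 8468 > 6241 = 79² → acute
(96,146,110): 96²+110² = 21316 = 146² → right
(54,14,56): 14²+54² = 3112 < 3136 = 56² → obtuse
(1020,1008,156): 156²+1008² = 1040400 = 1020² → right
3 of the 6 are right.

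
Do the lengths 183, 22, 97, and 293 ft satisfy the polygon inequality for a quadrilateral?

Yes

A quadrilateral exists iff every side is shorter than the sum of the others — equivalently, the longest side is less than the sum of the rest.
Longest side 293 < 302 (sum of the remaining 3), so yes.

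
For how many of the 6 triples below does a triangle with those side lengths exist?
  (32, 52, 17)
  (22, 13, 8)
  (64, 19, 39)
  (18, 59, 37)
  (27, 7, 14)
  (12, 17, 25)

(17,32,52): 17+32 ≤ 52 → not valid
(8,13,22): 8+13 ≤ 22 → not valid
(19,39,64): 19+39 ≤ 64 → not valid
(18,37,59): 18+37 ≤ 59 → not valid
(7,14,27): 7+14 ≤ 27 → not valid
(12,17,25): 12+17 > 25 → valid
1 of the 6 triples forms a triangle.

1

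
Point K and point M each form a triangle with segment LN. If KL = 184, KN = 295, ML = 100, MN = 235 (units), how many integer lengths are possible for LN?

From triangle KLN: 111 < LN < 479.
From triangle MLN: 135 < LN < 335.
Intersection: 135 < LN < 335, so integers 136 through 334: 199 values.

199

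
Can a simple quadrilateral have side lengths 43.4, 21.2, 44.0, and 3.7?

Yes

A quadrilateral exists iff every side is shorter than the sum of the others — equivalently, the longest side is less than the sum of the rest.
Longest side 44.0 < 68.3 (sum of the remaining 3), so yes.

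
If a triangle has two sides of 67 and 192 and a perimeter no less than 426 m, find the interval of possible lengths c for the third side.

167 ≤ c < 259 m

Triangle inequality alone gives 125 < c < 259.
The perimeter condition gives c ≥ 426 − 67 − 192 = 167.
Intersecting the two: 167 ≤ c < 259.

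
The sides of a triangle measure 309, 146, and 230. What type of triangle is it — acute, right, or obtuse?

Compare the square of the longest side to the sum of squares of the other two: 146² + 230² = 74216 < 95481 = 309².

obtuse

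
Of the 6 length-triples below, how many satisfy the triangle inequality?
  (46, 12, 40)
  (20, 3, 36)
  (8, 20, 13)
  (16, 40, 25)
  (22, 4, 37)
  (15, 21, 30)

(12,40,46): 12+40 > 46 → valid
(3,20,36): 3+20 ≤ 36 → not valid
(8,13,20): 8+13 > 20 → valid
(16,25,40): 16+25 > 40 → valid
(4,22,37): 4+22 ≤ 37 → not valid
(15,21,30): 15+21 > 30 → valid
4 of the 6 triples form a triangle.

4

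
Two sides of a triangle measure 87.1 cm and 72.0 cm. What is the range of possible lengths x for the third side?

By the triangle inequality, x must be less than 87.1 + 72.0 = 159.1 and greater than |87.1 − 72.0| = 15.1.

15.1 < x < 159.1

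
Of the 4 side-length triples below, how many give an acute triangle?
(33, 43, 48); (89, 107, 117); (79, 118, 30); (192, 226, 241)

(33,43,48): 33²+43² = 2938 > 2304 = 48² → acute
(89,107,117): 89²+107² = 19370 > 13689 = 117² → acute
(79,118,30): 30+79 ≤ 118, not a triangle
(192,226,241): 192²+226² = 87940 > 58081 = 241² → acute
3 of the 4 are acute.

3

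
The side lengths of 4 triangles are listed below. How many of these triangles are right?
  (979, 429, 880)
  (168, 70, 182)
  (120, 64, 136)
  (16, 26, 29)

3

(979,429,880): 429²+880² = 958441 = 979² → right
(168,70,182): 70²+168² = 33124 = 182² → right
(120,64,136): 64²+120² = 18496 = 136² → right
(16,26,29): 16²+26² = 932 > 841 = 29² → acute
3 of the 4 are right.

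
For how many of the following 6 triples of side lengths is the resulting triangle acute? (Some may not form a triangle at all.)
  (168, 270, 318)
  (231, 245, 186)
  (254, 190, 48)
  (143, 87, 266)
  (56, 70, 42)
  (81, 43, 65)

1

(168,270,318): 168²+270² = 101124 = 318² → right
(231,245,186): 186²+231² = 87957 > 60025 = 245² → acute
(254,190,48): 48+190 ≤ 254, not a triangle
(143,87,266): 87+143 ≤ 266, not a triangle
(56,70,42): 42²+56² = 4900 = 70² → right
(81,43,65): 43²+65² = 6074 < 6561 = 81² → obtuse
1 of the 6 is acute.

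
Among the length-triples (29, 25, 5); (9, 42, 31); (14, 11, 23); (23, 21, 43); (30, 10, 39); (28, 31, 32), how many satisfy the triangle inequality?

(5,25,29): 5+25 > 29 → valid
(9,31,42): 9+31 ≤ 42 → not valid
(11,14,23): 11+14 > 23 → valid
(21,23,43): 21+23 > 43 → valid
(10,30,39): 10+30 > 39 → valid
(28,31,32): 28+31 > 32 → valid
5 of the 6 triples form a triangle.

5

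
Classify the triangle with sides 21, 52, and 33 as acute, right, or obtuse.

obtuse

Compare the square of the longest side to the sum of squares of the other two: 21² + 33² = 1530 < 2704 = 52².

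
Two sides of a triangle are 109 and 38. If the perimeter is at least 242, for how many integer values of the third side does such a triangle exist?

52

Triangle inequality: 71 < x < 147. Perimeter ≥ 242 gives x ≥ 242 − 109 − 38 = 95.
So 95 ≤ x < 147; integers 95 through 146: 52 values.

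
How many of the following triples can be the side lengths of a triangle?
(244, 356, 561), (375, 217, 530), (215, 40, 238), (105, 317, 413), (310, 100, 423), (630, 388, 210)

4

(244,356,561): 244+356 > 561 → valid
(217,375,530): 217+375 > 530 → valid
(40,215,238): 40+215 > 238 → valid
(105,317,413): 105+317 > 413 → valid
(100,310,423): 100+310 ≤ 423 → not valid
(210,388,630): 210+388 ≤ 630 → not valid
4 of the 6 triples form a triangle.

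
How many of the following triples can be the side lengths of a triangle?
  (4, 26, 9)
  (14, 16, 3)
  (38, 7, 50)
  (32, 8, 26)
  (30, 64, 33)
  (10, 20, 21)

(4,9,26): 4+9 ≤ 26 → not valid
(3,14,16): 3+14 > 16 → valid
(7,38,50): 7+38 ≤ 50 → not valid
(8,26,32): 8+26 > 32 → valid
(30,33,64): 30+33 ≤ 64 → not valid
(10,20,21): 10+20 > 21 → valid
3 of the 6 triples form a triangle.

3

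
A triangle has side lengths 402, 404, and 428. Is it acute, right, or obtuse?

Compare the square of the longest side to the sum of squares of the other two: 402² + 404² = 324820 > 183184 = 428².

acute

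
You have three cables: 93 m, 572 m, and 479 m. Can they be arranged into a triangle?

The two shorter sides sum to 572, exactly equal to the longest side 572.
That gives only a degenerate (flat) triangle — the inequality must be strict.

No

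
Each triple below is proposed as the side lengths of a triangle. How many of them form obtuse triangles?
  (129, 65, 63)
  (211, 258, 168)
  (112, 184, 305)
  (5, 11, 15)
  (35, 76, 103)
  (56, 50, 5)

2

(129,65,63): 63+65 ≤ 129, not a triangle
(211,258,168): 168²+211² = 72745 > 66564 = 258² → acute
(112,184,305): 112+184 ≤ 305, not a triangle
(5,11,15): 5²+11² = 146 < 225 = 15² → obtuse
(35,76,103): 35²+76² = 7001 < 10609 = 103² → obtuse
(56,50,5): 5+50 ≤ 56, not a triangle
2 of the 6 are obtuse.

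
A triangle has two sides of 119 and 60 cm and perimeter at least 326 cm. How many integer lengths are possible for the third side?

Triangle inequality: 59 < x < 179. Perimeter ≥ 326 gives x ≥ 326 − 119 − 60 = 147.
So 147 ≤ x < 179; integers 147 through 178: 32 values.

32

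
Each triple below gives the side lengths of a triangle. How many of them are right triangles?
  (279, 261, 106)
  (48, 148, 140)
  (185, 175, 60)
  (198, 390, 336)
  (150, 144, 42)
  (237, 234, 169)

(279,261,106): 106²+261² = 79357 > 77841 = 279² → acute
(48,148,140): 48²+140² = 21904 = 148² → right
(185,175,60): 60²+175² = 34225 = 185² → right
(198,390,336): 198²+336² = 152100 = 390² → right
(150,144,42): 42²+144² = 22500 = 150² → right
(237,234,169): 169²+234² = 83317 > 56169 = 237² → acute
4 of the 6 are right.

4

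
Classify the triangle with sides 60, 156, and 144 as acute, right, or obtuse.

right

Compare the square of the longest side to the sum of squares of the other two: 60² + 144² = 24336 = 156².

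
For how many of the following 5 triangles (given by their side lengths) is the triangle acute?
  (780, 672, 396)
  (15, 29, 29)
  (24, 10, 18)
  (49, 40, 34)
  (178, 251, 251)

3

(780,672,396): 396²+672² = 608400 = 780² → right
(15,29,29): 15²+29² = 1066 > 841 = 29² → acute
(24,10,18): 10²+18² = 424 < 576 = 24² → obtuse
(49,40,34): 34²+40² = 2756 > 2401 = 49² → acute
(178,251,251): 178²+251² = 94685 > 63001 = 251² → acute
3 of the 5 are acute.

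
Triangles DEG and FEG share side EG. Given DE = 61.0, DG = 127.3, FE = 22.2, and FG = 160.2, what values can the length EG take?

From triangle DEG: |61.0 − 127.3| < EG < 61.0 + 127.3, i.e. 66.3 < EG < 188.3.
From triangle FEG: 138.0 < EG < 182.4.
Both must hold, so EG lies in the intersection.

138.0 < EG < 182.4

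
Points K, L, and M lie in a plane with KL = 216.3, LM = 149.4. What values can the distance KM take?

66.9 ≤ KM ≤ 365.7

By the triangle inequality, |216.3 − 149.4| ≤ KM ≤ 216.3 + 149.4.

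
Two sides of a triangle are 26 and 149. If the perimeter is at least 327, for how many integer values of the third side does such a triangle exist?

Triangle inequality: 123 < x < 175. Perimeter ≥ 327 gives x ≥ 327 − 26 − 149 = 152.
So 152 ≤ x < 175; integers 152 through 174: 23 values.

23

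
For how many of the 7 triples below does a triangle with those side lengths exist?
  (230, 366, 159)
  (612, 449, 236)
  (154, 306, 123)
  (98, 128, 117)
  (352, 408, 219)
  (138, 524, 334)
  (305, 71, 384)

(159,230,366): 159+230 > 366 → valid
(236,449,612): 236+449 > 612 → valid
(123,154,306): 123+154 ≤ 306 → not valid
(98,117,128): 98+117 > 128 → valid
(219,352,408): 219+352 > 408 → valid
(138,334,524): 138+334 ≤ 524 → not valid
(71,305,384): 71+305 ≤ 384 → not valid
4 of the 7 triples form a triangle.

4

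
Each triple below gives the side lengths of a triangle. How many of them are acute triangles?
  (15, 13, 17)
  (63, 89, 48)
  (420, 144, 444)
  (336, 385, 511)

1

(15,13,17): 13²+15² = 394 > 289 = 17² → acute
(63,89,48): 48²+63² = 6273 < 7921 = 89² → obtuse
(420,144,444): 144²+420² = 197136 = 444² → right
(336,385,511): 336²+385² = 261121 = 511² → right
1 of the 4 is acute.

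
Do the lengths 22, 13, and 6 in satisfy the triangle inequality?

No

The longest side is 22, but the other two sum to only 19.
19 < 22, so the triangle inequality fails.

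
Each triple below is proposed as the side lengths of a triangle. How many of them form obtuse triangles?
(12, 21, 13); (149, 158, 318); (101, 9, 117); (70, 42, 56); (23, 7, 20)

2

(12,21,13): 12²+13² = 313 < 441 = 21² → obtuse
(149,158,318): 149+158 ≤ 318, not a triangle
(101,9,117): 9+101 ≤ 117, not a triangle
(70,42,56): 42²+56² = 4900 = 70² → right
(23,7,20): 7²+20² = 449 < 529 = 23² → obtuse
2 of the 5 are obtuse.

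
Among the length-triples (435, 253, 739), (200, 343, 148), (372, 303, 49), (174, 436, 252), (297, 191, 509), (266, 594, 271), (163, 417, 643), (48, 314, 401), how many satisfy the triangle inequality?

(253,435,739): 253+435 ≤ 739 → not valid
(148,200,343): 148+200 > 343 → valid
(49,303,372): 49+303 ≤ 372 → not valid
(174,252,436): 174+252 ≤ 436 → not valid
(191,297,509): 191+297 ≤ 509 → not valid
(266,271,594): 266+271 ≤ 594 → not valid
(163,417,643): 163+417 ≤ 643 → not valid
(48,314,401): 48+314 ≤ 401 → not valid
1 of the 8 triples forms a triangle.

1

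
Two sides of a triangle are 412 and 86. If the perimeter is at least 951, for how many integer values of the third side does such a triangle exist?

Triangle inequality: 326 < x < 498. Perimeter ≥ 951 gives x ≥ 951 − 412 − 86 = 453.
So 453 ≤ x < 498; integers 453 through 497: 45 values.

45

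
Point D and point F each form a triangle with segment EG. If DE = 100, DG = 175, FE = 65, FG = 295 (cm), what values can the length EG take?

From triangle DEG: |100 − 175| < EG < 100 + 175, i.e. 75 < EG < 275.
From triangle FEG: 230 < EG < 360.
Both must hold, so EG lies in the intersection.

230 < EG < 275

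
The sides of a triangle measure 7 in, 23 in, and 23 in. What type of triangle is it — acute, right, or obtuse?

Compare the square of the longest side to the sum of squares of the other two: 7² + 23² = 578 > 529 = 23².

acute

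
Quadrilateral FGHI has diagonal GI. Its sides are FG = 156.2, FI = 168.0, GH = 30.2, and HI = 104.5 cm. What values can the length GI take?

From triangle FGI: |156.2 − 168.0| < GI < 156.2 + 168.0, i.e. 11.8 < GI < 324.2.
From triangle HGI: 74.3 < GI < 134.7.
Both must hold, so GI lies in the intersection.

74.3 < GI < 134.7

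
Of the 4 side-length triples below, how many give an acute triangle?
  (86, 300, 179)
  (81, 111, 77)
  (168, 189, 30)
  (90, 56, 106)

1

(86,300,179): 86+179 ≤ 300, not a triangle
(81,111,77): 77²+81² = 12490 > 12321 = 111² → acute
(168,189,30): 30²+168² = 29124 < 35721 = 189² → obtuse
(90,56,106): 56²+90² = 11236 = 106² → right
1 of the 4 is acute.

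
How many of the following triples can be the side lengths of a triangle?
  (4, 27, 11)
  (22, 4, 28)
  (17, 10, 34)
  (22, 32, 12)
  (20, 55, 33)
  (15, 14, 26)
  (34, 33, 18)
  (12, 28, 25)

(4,11,27): 4+11 ≤ 27 → not valid
(4,22,28): 4+22 ≤ 28 → not valid
(10,17,34): 10+17 ≤ 34 → not valid
(12,22,32): 12+22 > 32 → valid
(20,33,55): 20+33 ≤ 55 → not valid
(14,15,26): 14+15 > 26 → valid
(18,33,34): 18+33 > 34 → valid
(12,25,28): 12+25 > 28 → valid
4 of the 8 triples form a triangle.

4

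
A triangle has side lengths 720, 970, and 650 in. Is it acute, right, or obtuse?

Compare the square of the longest side to the sum of squares of the other two: 650² + 720² = 940900 = 970².

right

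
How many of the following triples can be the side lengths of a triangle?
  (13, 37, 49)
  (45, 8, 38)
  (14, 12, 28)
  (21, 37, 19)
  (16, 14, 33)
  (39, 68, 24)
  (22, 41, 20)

(13,37,49): 13+37 > 49 → valid
(8,38,45): 8+38 > 45 → valid
(12,14,28): 12+14 ≤ 28 → not valid
(19,21,37): 19+21 > 37 → valid
(14,16,33): 14+16 ≤ 33 → not valid
(24,39,68): 24+39 ≤ 68 → not valid
(20,22,41): 20+22 > 41 → valid
4 of the 7 triples form a triangle.

4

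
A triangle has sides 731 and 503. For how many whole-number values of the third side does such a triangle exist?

The third side lies in the open interval (228, 1234).
Integers from 229 to 1233 inclusive: 1233 − 229 + 1 = 1005.

1005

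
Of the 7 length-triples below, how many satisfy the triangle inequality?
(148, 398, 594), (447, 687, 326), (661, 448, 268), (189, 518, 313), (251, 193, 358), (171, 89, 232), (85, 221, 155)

5

(148,398,594): 148+398 ≤ 594 → not valid
(326,447,687): 326+447 > 687 → valid
(268,448,661): 268+448 > 661 → valid
(189,313,518): 189+313 ≤ 518 → not valid
(193,251,358): 193+251 > 358 → valid
(89,171,232): 89+171 > 232 → valid
(85,155,221): 85+155 > 221 → valid
5 of the 7 triples form a triangle.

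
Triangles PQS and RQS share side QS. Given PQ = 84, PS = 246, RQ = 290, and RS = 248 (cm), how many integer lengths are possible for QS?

From triangle PQS: 162 < QS < 330.
From triangle RQS: 42 < QS < 538.
Intersection: 162 < QS < 330, so integers 163 through 329: 167 values.

167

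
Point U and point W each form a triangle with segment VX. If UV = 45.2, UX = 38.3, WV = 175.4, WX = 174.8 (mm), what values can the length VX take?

From triangle UVX: |45.2 − 38.3| < VX < 45.2 + 38.3, i.e. 6.9 < VX < 83.5.
From triangle WVX: 0.6 < VX < 350.2.
Both must hold, so VX lies in the intersection.

6.9 < VX < 83.5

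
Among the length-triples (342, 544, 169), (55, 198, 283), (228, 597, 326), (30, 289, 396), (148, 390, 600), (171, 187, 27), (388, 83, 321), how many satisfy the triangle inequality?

(169,342,544): 169+342 ≤ 544 → not valid
(55,198,283): 55+198 ≤ 283 → not valid
(228,326,597): 228+326 ≤ 597 → not valid
(30,289,396): 30+289 ≤ 396 → not valid
(148,390,600): 148+390 ≤ 600 → not valid
(27,171,187): 27+171 > 187 → valid
(83,321,388): 83+321 > 388 → valid
2 of the 7 triples form a triangle.

2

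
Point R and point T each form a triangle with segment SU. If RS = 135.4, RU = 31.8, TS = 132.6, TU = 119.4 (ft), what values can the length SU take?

From triangle RSU: |135.4 − 31.8| < SU < 135.4 + 31.8, i.e. 103.6 < SU < 167.2.
From triangle TSU: 13.2 < SU < 252.0.
Both must hold, so SU lies in the intersection.

103.6 < SU < 167.2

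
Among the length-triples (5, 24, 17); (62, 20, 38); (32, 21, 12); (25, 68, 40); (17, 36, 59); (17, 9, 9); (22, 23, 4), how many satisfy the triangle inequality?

3

(5,17,24): 5+17 ≤ 24 → not valid
(20,38,62): 20+38 ≤ 62 → not valid
(12,21,32): 12+21 > 32 → valid
(25,40,68): 25+40 ≤ 68 → not valid
(17,36,59): 17+36 ≤ 59 → not valid
(9,9,17): 9+9 > 17 → valid
(4,22,23): 4+22 > 23 → valid
3 of the 7 triples form a triangle.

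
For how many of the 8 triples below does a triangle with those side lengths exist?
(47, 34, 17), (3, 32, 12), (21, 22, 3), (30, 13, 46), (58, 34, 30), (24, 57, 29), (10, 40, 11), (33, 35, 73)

3

(17,34,47): 17+34 > 47 → valid
(3,12,32): 3+12 ≤ 32 → not valid
(3,21,22): 3+21 > 22 → valid
(13,30,46): 13+30 ≤ 46 → not valid
(30,34,58): 30+34 > 58 → valid
(24,29,57): 24+29 ≤ 57 → not valid
(10,11,40): 10+11 ≤ 40 → not valid
(33,35,73): 33+35 ≤ 73 → not valid
3 of the 8 triples form a triangle.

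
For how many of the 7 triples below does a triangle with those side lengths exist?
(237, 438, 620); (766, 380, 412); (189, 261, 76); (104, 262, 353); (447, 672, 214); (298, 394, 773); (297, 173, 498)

(237,438,620): 237+438 > 620 → valid
(380,412,766): 380+412 > 766 → valid
(76,189,261): 76+189 > 261 → valid
(104,262,353): 104+262 > 353 → valid
(214,447,672): 214+447 ≤ 672 → not valid
(298,394,773): 298+394 ≤ 773 → not valid
(173,297,498): 173+297 ≤ 498 → not valid
4 of the 7 triples form a triangle.

4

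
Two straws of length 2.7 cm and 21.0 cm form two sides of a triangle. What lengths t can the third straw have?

By the triangle inequality, t must be less than 2.7 + 21.0 = 23.7 and greater than |2.7 − 21.0| = 18.3.

18.3 < t < 23.7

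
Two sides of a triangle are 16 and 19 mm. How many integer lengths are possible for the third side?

31

The third side lies in the open interval (3, 35).
Integers from 4 to 34 inclusive: 34 − 4 + 1 = 31.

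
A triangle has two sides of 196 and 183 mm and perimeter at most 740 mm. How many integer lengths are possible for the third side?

348

Triangle inequality: 13 < x < 379. Perimeter ≤ 740 gives x ≤ 740 − 196 − 183 = 361.
So 13 < x ≤ 361; integers 14 through 361: 348 values.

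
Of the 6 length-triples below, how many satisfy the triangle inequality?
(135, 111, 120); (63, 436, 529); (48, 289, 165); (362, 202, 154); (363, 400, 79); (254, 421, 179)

3

(111,120,135): 111+120 > 135 → valid
(63,436,529): 63+436 ≤ 529 → not valid
(48,165,289): 48+165 ≤ 289 → not valid
(154,202,362): 154+202 ≤ 362 → not valid
(79,363,400): 79+363 > 400 → valid
(179,254,421): 179+254 > 421 → valid
3 of the 6 triples form a triangle.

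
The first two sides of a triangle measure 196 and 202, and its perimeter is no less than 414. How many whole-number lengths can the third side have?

382

Triangle inequality: 6 < x < 398. Perimeter ≥ 414 gives x ≥ 414 − 196 − 202 = 16.
So 16 ≤ x < 398; integers 16 through 397: 382 values.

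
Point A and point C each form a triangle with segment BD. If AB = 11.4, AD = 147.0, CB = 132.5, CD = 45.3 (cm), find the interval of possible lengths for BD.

From triangle ABD: |11.4 − 147.0| < BD < 11.4 + 147.0, i.e. 135.6 < BD < 158.4.
From triangle CBD: 87.2 < BD < 177.8.
Both must hold, so BD lies in the intersection.

135.6 < BD < 158.4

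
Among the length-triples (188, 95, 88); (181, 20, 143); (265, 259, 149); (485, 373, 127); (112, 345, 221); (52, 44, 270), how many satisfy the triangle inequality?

2

(88,95,188): 88+95 ≤ 188 → not valid
(20,143,181): 20+143 ≤ 181 → not valid
(149,259,265): 149+259 > 265 → valid
(127,373,485): 127+373 > 485 → valid
(112,221,345): 112+221 ≤ 345 → not valid
(44,52,270): 44+52 ≤ 270 → not valid
2 of the 6 triples form a triangle.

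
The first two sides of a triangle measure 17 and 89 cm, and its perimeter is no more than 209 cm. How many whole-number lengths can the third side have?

Triangle inequality: 72 < x < 106. Perimeter ≤ 209 gives x ≤ 209 − 17 − 89 = 103.
So 72 < x ≤ 103; integers 73 through 103: 31 values.

31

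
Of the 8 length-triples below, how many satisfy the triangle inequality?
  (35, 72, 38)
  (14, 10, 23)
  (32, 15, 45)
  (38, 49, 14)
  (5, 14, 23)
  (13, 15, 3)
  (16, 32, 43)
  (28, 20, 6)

(35,38,72): 35+38 > 72 → valid
(10,14,23): 10+14 > 23 → valid
(15,32,45): 15+32 > 45 → valid
(14,38,49): 14+38 > 49 → valid
(5,14,23): 5+14 ≤ 23 → not valid
(3,13,15): 3+13 > 15 → valid
(16,32,43): 16+32 > 43 → valid
(6,20,28): 6+20 ≤ 28 → not valid
6 of the 8 triples form a triangle.

6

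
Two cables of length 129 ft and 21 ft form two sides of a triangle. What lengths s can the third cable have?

By the triangle inequality, s must be less than 129 + 21 = 150 and greater than |129 − 21| = 108.

108 < s < 150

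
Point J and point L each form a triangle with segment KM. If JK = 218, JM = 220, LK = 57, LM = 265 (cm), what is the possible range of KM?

From triangle JKM: |218 − 220| < KM < 218 + 220, i.e. 2 < KM < 438.
From triangle LKM: 208 < KM < 322.
Both must hold, so KM lies in the intersection.

208 < KM < 322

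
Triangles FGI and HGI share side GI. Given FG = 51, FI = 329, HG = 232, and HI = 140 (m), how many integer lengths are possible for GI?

93

From triangle FGI: 278 < GI < 380.
From triangle HGI: 92 < GI < 372.
Intersection: 278 < GI < 372, so integers 279 through 371: 93 values.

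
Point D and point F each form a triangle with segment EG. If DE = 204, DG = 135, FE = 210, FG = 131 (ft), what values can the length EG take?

79 < EG < 339

From triangle DEG: |204 − 135| < EG < 204 + 135, i.e. 69 < EG < 339.
From triangle FEG: 79 < EG < 341.
Both must hold, so EG lies in the intersection.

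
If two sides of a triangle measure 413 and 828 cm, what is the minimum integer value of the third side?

The third side must be strictly greater than |413 − 828| = 415.
The smallest integer above 415 is 416.

416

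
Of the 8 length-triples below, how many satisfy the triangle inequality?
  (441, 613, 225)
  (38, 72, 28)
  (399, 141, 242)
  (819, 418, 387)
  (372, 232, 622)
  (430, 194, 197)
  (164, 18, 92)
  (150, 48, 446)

(225,441,613): 225+441 > 613 → valid
(28,38,72): 28+38 ≤ 72 → not valid
(141,242,399): 141+242 ≤ 399 → not valid
(387,418,819): 387+418 ≤ 819 → not valid
(232,372,622): 232+372 ≤ 622 → not valid
(194,197,430): 194+197 ≤ 430 → not valid
(18,92,164): 18+92 ≤ 164 → not valid
(48,150,446): 48+150 ≤ 446 → not valid
1 of the 8 triples forms a triangle.

1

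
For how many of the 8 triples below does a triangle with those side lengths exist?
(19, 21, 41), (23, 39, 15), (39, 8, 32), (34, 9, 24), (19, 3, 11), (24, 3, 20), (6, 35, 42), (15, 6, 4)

(19,21,41): 19+21 ≤ 41 → not valid
(15,23,39): 15+23 ≤ 39 → not valid
(8,32,39): 8+32 > 39 → valid
(9,24,34): 9+24 ≤ 34 → not valid
(3,11,19): 3+11 ≤ 19 → not valid
(3,20,24): 3+20 ≤ 24 → not valid
(6,35,42): 6+35 ≤ 42 → not valid
(4,6,15): 4+6 ≤ 15 → not valid
1 of the 8 triples forms a triangle.

1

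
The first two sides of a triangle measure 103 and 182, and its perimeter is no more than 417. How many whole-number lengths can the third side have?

53

Triangle inequality: 79 < x < 285. Perimeter ≤ 417 gives x ≤ 417 − 103 − 182 = 132.
So 79 < x ≤ 132; integers 80 through 132: 53 values.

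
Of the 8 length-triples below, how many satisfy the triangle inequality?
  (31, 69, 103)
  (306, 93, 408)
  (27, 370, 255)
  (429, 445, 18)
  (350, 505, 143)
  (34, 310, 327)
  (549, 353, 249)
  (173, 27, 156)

4

(31,69,103): 31+69 ≤ 103 → not valid
(93,306,408): 93+306 ≤ 408 → not valid
(27,255,370): 27+255 ≤ 370 → not valid
(18,429,445): 18+429 > 445 → valid
(143,350,505): 143+350 ≤ 505 → not valid
(34,310,327): 34+310 > 327 → valid
(249,353,549): 249+353 > 549 → valid
(27,156,173): 27+156 > 173 → valid
4 of the 8 triples form a triangle.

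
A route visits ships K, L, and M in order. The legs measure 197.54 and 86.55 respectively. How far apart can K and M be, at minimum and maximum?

By the triangle inequality, |197.54 − 86.55| ≤ KM ≤ 197.54 + 86.55.

110.99 ≤ KM ≤ 284.09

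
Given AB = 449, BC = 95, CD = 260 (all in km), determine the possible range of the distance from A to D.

The maximum is all hops collinear in one direction: 449 + 95 + 260 = 804.
The longest hop is 449; the others sum to 355. Folding the others back against it leaves at least 449 − 355 = 94.

94 ≤ AD ≤ 804 km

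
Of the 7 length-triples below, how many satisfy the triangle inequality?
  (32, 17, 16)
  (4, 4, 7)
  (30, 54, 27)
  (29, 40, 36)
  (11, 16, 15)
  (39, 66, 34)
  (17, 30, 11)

6

(16,17,32): 16+17 > 32 → valid
(4,4,7): 4+4 > 7 → valid
(27,30,54): 27+30 > 54 → valid
(29,36,40): 29+36 > 40 → valid
(11,15,16): 11+15 > 16 → valid
(34,39,66): 34+39 > 66 → valid
(11,17,30): 11+17 ≤ 30 → not valid
6 of the 7 triples form a triangle.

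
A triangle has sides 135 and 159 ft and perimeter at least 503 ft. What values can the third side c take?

209 ≤ c < 294

Triangle inequality alone gives 24 < c < 294.
The perimeter condition gives c ≥ 503 − 135 − 159 = 209.
Intersecting the two: 209 ≤ c < 294.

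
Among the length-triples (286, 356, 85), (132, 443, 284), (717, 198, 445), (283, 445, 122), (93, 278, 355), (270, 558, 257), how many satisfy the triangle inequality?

2

(85,286,356): 85+286 > 356 → valid
(132,284,443): 132+284 ≤ 443 → not valid
(198,445,717): 198+445 ≤ 717 → not valid
(122,283,445): 122+283 ≤ 445 → not valid
(93,278,355): 93+278 > 355 → valid
(257,270,558): 257+270 ≤ 558 → not valid
2 of the 6 triples form a triangle.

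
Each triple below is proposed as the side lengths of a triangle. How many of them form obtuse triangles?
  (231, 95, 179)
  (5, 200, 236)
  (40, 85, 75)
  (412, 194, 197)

1

(231,95,179): 95²+179² = 41066 < 53361 = 231² → obtuse
(5,200,236): 5+200 ≤ 236, not a triangle
(40,85,75): 40²+75² = 7225 = 85² → right
(412,194,197): 194+197 ≤ 412, not a triangle
1 of the 4 is obtuse.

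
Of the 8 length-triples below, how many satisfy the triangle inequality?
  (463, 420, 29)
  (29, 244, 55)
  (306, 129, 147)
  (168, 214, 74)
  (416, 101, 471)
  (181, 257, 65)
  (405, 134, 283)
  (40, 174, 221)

3

(29,420,463): 29+420 ≤ 463 → not valid
(29,55,244): 29+55 ≤ 244 → not valid
(129,147,306): 129+147 ≤ 306 → not valid
(74,168,214): 74+168 > 214 → valid
(101,416,471): 101+416 > 471 → valid
(65,181,257): 65+181 ≤ 257 → not valid
(134,283,405): 134+283 > 405 → valid
(40,174,221): 40+174 ≤ 221 → not valid
3 of the 8 triples form a triangle.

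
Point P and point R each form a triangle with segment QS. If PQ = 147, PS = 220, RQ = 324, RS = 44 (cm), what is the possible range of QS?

280 < QS < 367

From triangle PQS: |147 − 220| < QS < 147 + 220, i.e. 73 < QS < 367.
From triangle RQS: 280 < QS < 368.
Both must hold, so QS lies in the intersection.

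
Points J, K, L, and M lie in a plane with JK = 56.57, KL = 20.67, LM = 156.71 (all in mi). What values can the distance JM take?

79.47 ≤ JM ≤ 233.95 mi

The maximum is all hops collinear in one direction: 56.57 + 20.67 + 156.71 = 233.95.
The longest hop is 156.71; the others sum to 77.24. Folding the others back against it leaves at least 156.71 − 77.24 = 79.47.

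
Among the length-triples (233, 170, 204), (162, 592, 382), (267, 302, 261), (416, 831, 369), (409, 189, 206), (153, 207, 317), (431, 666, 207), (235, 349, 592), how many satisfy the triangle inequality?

3

(170,204,233): 170+204 > 233 → valid
(162,382,592): 162+382 ≤ 592 → not valid
(261,267,302): 261+267 > 302 → valid
(369,416,831): 369+416 ≤ 831 → not valid
(189,206,409): 189+206 ≤ 409 → not valid
(153,207,317): 153+207 > 317 → valid
(207,431,666): 207+431 ≤ 666 → not valid
(235,349,592): 235+349 ≤ 592 → not valid
3 of the 8 triples form a triangle.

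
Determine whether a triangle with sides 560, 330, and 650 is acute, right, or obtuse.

right

Compare the square of the longest side to the sum of squares of the other two: 330² + 560² = 422500 = 650².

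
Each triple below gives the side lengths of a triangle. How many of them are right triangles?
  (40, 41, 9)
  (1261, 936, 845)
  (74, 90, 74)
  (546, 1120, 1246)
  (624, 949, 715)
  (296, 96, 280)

(40,41,9): 9²+40² = 1681 = 41² → right
(1261,936,845): 845²+936² = 1590121 = 1261² → right
(74,90,74): 74²+74² = 10952 > 8100 = 90² → acute
(546,1120,1246): 546²+1120² = 1552516 = 1246² → right
(624,949,715): 624²+715² = 900601 = 949² → right
(296,96,280): 96²+280² = 87616 = 296² → right
5 of the 6 are right.

5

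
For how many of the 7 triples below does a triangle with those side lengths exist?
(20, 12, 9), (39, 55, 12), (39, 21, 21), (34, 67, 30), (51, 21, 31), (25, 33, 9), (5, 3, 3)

5

(9,12,20): 9+12 > 20 → valid
(12,39,55): 12+39 ≤ 55 → not valid
(21,21,39): 21+21 > 39 → valid
(30,34,67): 30+34 ≤ 67 → not valid
(21,31,51): 21+31 > 51 → valid
(9,25,33): 9+25 > 33 → valid
(3,3,5): 3+3 > 5 → valid
5 of the 7 triples form a triangle.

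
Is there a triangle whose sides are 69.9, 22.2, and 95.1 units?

No

The longest side is 95.1, but the other two sum to only 92.1.
92.1 < 95.1, so the triangle inequality fails.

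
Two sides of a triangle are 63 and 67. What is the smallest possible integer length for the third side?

The third side must be strictly greater than |63 − 67| = 4.
The smallest integer above 4 is 5.

5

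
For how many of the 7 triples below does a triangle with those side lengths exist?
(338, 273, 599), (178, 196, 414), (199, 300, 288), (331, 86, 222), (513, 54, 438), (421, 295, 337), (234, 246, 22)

(273,338,599): 273+338 > 599 → valid
(178,196,414): 178+196 ≤ 414 → not valid
(199,288,300): 199+288 > 300 → valid
(86,222,331): 86+222 ≤ 331 → not valid
(54,438,513): 54+438 ≤ 513 → not valid
(295,337,421): 295+337 > 421 → valid
(22,234,246): 22+234 > 246 → valid
4 of the 7 triples form a triangle.

4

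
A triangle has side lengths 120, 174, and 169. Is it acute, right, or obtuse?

acute

Compare the square of the longest side to the sum of squares of the other two: 120² + 169² = 42961 > 30276 = 174².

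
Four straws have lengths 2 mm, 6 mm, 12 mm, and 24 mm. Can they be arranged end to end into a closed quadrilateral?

No

For a quadrilateral, each side must be shorter than the sum of the others.
Here the longest side is 24, but the remaining 3 sides sum to only 20.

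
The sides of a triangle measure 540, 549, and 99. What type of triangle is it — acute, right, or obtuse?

Compare the square of the longest side to the sum of squares of the other two: 99² + 540² = 301401 = 549².

right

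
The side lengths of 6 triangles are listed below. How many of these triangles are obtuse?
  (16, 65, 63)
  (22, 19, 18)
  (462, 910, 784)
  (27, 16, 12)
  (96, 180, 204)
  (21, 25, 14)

1

(16,65,63): 16²+63² = 4225 = 65² → right
(22,19,18): 18²+19² = 685 > 484 = 22² → acute
(462,910,784): 462²+784² = 828100 = 910² → right
(27,16,12): 12²+16² = 400 < 729 = 27² → obtuse
(96,180,204): 96²+180² = 41616 = 204² → right
(21,25,14): 14²+21² = 637 > 625 = 25² → acute
1 of the 6 is obtuse.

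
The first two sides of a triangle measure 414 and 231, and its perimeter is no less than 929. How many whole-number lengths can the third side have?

Triangle inequality: 183 < x < 645. Perimeter ≥ 929 gives x ≥ 929 − 414 − 231 = 284.
So 284 ≤ x < 645; integers 284 through 644: 361 values.

361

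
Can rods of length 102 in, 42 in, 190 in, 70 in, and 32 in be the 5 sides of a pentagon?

Yes

A pentagon exists iff every side is shorter than the sum of the others — equivalently, the longest side is less than the sum of the rest.
Longest side 190 < 246 (sum of the remaining 4), so yes.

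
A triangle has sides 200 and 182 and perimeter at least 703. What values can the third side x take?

321 ≤ x < 382

Triangle inequality alone gives 18 < x < 382.
The perimeter condition gives x ≥ 703 − 200 − 182 = 321.
Intersecting the two: 321 ≤ x < 382.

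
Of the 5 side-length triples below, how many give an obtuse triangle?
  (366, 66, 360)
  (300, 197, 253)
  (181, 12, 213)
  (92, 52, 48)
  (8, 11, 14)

(366,66,360): 66²+360² = 133956 = 366² → right
(300,197,253): 197²+253² = 102818 > 90000 = 300² → acute
(181,12,213): 12+181 ≤ 213, not a triangle
(92,52,48): 48²+52² = 5008 < 8464 = 92² → obtuse
(8,11,14): 8²+11² = 185 < 196 = 14² → obtuse
2 of the 5 are obtuse.

2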